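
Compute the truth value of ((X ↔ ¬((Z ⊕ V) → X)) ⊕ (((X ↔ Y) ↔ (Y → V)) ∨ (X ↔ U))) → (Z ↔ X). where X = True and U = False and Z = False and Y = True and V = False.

Substituting X=True, U=False, Z=False, Y=True, V=False:
Z ⊕ V = False ⊕ False = False
(Z ⊕ V) → X = False → True = True
¬((Z ⊕ V) → X) = ¬True = False
X ↔ ¬((Z ⊕ V) → X) = True ↔ False = False
X ↔ Y = True ↔ True = True
Y → V = True → False = False
(X ↔ Y) ↔ (Y → V) = True ↔ False = False
X ↔ U = True ↔ False = False
((X ↔ Y) ↔ (Y → V)) ∨ (X ↔ U) = False ∨ False = False
(X ↔ ¬((Z ⊕ V) → X)) ⊕ (((X ↔ Y) ↔ (Y → V)) ∨ (X ↔ U)) = False ⊕ False = False
Z ↔ X = False ↔ True = False
((X ↔ ¬((Z ⊕ V) → X)) ⊕ (((X ↔ Y) ↔ (Y → V)) ∨ (X ↔ U))) → (Z ↔ X) = False → False = True

True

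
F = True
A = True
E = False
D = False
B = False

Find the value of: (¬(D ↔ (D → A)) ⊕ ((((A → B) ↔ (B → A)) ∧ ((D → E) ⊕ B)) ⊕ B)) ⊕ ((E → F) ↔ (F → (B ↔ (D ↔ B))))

True

D → A = False → True = True
D ↔ (D → A) = False ↔ True = False
¬(D ↔ (D → A)) = ¬False = True
A → B = True → False = False
B → A = False → True = True
(A → B) ↔ (B → A) = False ↔ True = False
D → E = False → False = True
(D → E) ⊕ B = True ⊕ False = True
((A → B) ↔ (B → A)) ∧ ((D → E) ⊕ B) = False ∧ True = False
(((A → B) ↔ (B → A)) ∧ ((D → E) ⊕ B)) ⊕ B = False ⊕ False = False
¬(D ↔ (D → A)) ⊕ ((((A → B) ↔ (B → A)) ∧ ((D → E) ⊕ B)) ⊕ B) = True ⊕ False = True
E → F = False → True = True
D ↔ B = False ↔ False = True
B ↔ (D ↔ B) = False ↔ True = False
F → (B ↔ (D ↔ B)) = True → False = False
(E → F) ↔ (F → (B ↔ (D ↔ B))) = True ↔ False = False
(¬(D ↔ (D → A)) ⊕ ((((A → B) ↔ (B → A)) ∧ ((D → E) ⊕ B)) ⊕ B)) ⊕ ((E → F) ↔ (F → (B ↔ (D ↔ B)))) = True ⊕ False = True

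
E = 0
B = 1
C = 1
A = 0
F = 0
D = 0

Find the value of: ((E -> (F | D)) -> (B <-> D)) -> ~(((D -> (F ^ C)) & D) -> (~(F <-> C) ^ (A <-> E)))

Substituting E=0, B=1, C=1, A=0, F=0, D=0:
F | D = 0 | 0 = 0
E -> (F | D) = 0 -> 0 = 1
B <-> D = 1 <-> 0 = 0
(E -> (F | D)) -> (B <-> D) = 1 -> 0 = 0
F ^ C = 0 ^ 1 = 1
D -> (F ^ C) = 0 -> 1 = 1
(D -> (F ^ C)) & D = 1 & 0 = 0
F <-> C = 0 <-> 1 = 0
~(F <-> C) = ~0 = 1
A <-> E = 0 <-> 0 = 1
~(F <-> C) ^ (A <-> E) = 1 ^ 1 = 0
((D -> (F ^ C)) & D) -> (~(F <-> C) ^ (A <-> E)) = 0 -> 0 = 1
~(((D -> (F ^ C)) & D) -> (~(F <-> C) ^ (A <-> E))) = ~1 = 0
((E -> (F | D)) -> (B <-> D)) -> ~(((D -> (F ^ C)) & D) -> (~(F <-> C) ^ (A <-> E))) = 0 -> 0 = 1

1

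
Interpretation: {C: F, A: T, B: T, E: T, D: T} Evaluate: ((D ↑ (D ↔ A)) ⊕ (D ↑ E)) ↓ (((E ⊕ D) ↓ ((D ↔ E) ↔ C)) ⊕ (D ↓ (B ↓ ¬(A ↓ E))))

F

Substituting C=F, A=T, B=T, E=T, D=T:
D ↔ A = T ↔ T = T
D ↑ (D ↔ A) = T ↑ T = F
D ↑ E = T ↑ T = F
(D ↑ (D ↔ A)) ⊕ (D ↑ E) = F ⊕ F = F
E ⊕ D = T ⊕ T = F
D ↔ E = T ↔ T = T
(D ↔ E) ↔ C = T ↔ F = F
(E ⊕ D) ↓ ((D ↔ E) ↔ C) = F ↓ F = T
A ↓ E = T ↓ T = F
¬(A ↓ E) = ¬F = T
B ↓ ¬(A ↓ E) = T ↓ T = F
D ↓ (B ↓ ¬(A ↓ E)) = T ↓ F = F
((E ⊕ D) ↓ ((D ↔ E) ↔ C)) ⊕ (D ↓ (B ↓ ¬(A ↓ E))) = T ⊕ F = T
((D ↑ (D ↔ A)) ⊕ (D ↑ E)) ↓ (((E ⊕ D) ↓ ((D ↔ E) ↔ C)) ⊕ (D ↓ (B ↓ ¬(A ↓ E)))) = F ↓ T = F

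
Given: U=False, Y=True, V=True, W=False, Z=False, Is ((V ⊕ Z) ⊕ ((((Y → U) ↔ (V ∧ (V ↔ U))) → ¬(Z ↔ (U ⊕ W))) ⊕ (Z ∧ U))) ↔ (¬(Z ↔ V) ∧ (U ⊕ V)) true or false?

True

V ⊕ Z = True ⊕ False = True
Y → U = True → False = False
V ↔ U = True ↔ False = False
V ∧ (V ↔ U) = True ∧ False = False
(Y → U) ↔ (V ∧ (V ↔ U)) = False ↔ False = True
U ⊕ W = False ⊕ False = False
Z ↔ (U ⊕ W) = False ↔ False = True
¬(Z ↔ (U ⊕ W)) = ¬True = False
((Y → U) ↔ (V ∧ (V ↔ U))) → ¬(Z ↔ (U ⊕ W)) = True → False = False
Z ∧ U = False ∧ False = False
(((Y → U) ↔ (V ∧ (V ↔ U))) → ¬(Z ↔ (U ⊕ W))) ⊕ (Z ∧ U) = False ⊕ False = False
(V ⊕ Z) ⊕ ((((Y → U) ↔ (V ∧ (V ↔ U))) → ¬(Z ↔ (U ⊕ W))) ⊕ (Z ∧ U)) = True ⊕ False = True
Z ↔ V = False ↔ True = False
¬(Z ↔ V) = ¬False = True
U ⊕ V = False ⊕ True = True
¬(Z ↔ V) ∧ (U ⊕ V) = True ∧ True = True
((V ⊕ Z) ⊕ ((((Y → U) ↔ (V ∧ (V ↔ U))) → ¬(Z ↔ (U ⊕ W))) ⊕ (Z ∧ U))) ↔ (¬(Z ↔ V) ∧ (U ⊕ V)) = True ↔ True = True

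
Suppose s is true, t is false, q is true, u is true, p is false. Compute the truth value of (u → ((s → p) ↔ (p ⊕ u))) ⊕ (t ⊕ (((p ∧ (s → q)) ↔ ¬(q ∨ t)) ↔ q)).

s → p = True → False = False
p ⊕ u = False ⊕ True = True
(s → p) ↔ (p ⊕ u) = False ↔ True = False
u → ((s → p) ↔ (p ⊕ u)) = True → False = False
s → q = True → True = True
p ∧ (s → q) = False ∧ True = False
q ∨ t = True ∨ False = True
¬(q ∨ t) = ¬True = False
(p ∧ (s → q)) ↔ ¬(q ∨ t) = False ↔ False = True
((p ∧ (s → q)) ↔ ¬(q ∨ t)) ↔ q = True ↔ True = True
t ⊕ (((p ∧ (s → q)) ↔ ¬(q ∨ t)) ↔ q) = False ⊕ True = True
(u → ((s → p) ↔ (p ⊕ u))) ⊕ (t ⊕ (((p ∧ (s → q)) ↔ ¬(q ∨ t)) ↔ q)) = False ⊕ True = True

True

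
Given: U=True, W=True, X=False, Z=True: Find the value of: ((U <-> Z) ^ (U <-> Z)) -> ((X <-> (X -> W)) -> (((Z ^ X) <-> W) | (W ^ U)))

True

U <-> Z = True <-> True = True
U <-> Z = True <-> True = True
(U <-> Z) ^ (U <-> Z) = True ^ True = False
X -> W = False -> True = True
X <-> (X -> W) = False <-> True = False
Z ^ X = True ^ False = True
(Z ^ X) <-> W = True <-> True = True
W ^ U = True ^ True = False
((Z ^ X) <-> W) | (W ^ U) = True | False = True
(X <-> (X -> W)) -> (((Z ^ X) <-> W) | (W ^ U)) = False -> True = True
((U <-> Z) ^ (U <-> Z)) -> ((X <-> (X -> W)) -> (((Z ^ X) <-> W) | (W ^ U))) = False -> True = True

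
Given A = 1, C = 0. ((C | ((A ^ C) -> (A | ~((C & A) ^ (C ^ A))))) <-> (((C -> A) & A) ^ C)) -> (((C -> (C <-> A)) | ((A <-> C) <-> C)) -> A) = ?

1

A ^ C = 1 ^ 0 = 1
C & A = 0 & 1 = 0
C ^ A = 0 ^ 1 = 1
(C & A) ^ (C ^ A) = 0 ^ 1 = 1
~((C & A) ^ (C ^ A)) = ~1 = 0
A | ~((C & A) ^ (C ^ A)) = 1 | 0 = 1
(A ^ C) -> (A | ~((C & A) ^ (C ^ A))) = 1 -> 1 = 1
C | ((A ^ C) -> (A | ~((C & A) ^ (C ^ A)))) = 0 | 1 = 1
C -> A = 0 -> 1 = 1
(C -> A) & A = 1 & 1 = 1
((C -> A) & A) ^ C = 1 ^ 0 = 1
(C | ((A ^ C) -> (A | ~((C & A) ^ (C ^ A))))) <-> (((C -> A) & A) ^ C) = 1 <-> 1 = 1
C <-> A = 0 <-> 1 = 0
C -> (C <-> A) = 0 -> 0 = 1
A <-> C = 1 <-> 0 = 0
(A <-> C) <-> C = 0 <-> 0 = 1
(C -> (C <-> A)) | ((A <-> C) <-> C) = 1 | 1 = 1
((C -> (C <-> A)) | ((A <-> C) <-> C)) -> A = 1 -> 1 = 1
((C | ((A ^ C) -> (A | ~((C & A) ^ (C ^ A))))) <-> (((C -> A) & A) ^ C)) -> (((C -> (C <-> A)) | ((A <-> C) <-> C)) -> A) = 1 -> 1 = 1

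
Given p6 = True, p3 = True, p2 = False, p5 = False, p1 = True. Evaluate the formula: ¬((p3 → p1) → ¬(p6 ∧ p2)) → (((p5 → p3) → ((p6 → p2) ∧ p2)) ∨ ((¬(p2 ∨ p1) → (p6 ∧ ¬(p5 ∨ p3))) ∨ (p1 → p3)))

True

p3 → p1 = True → True = True
p6 ∧ p2 = True ∧ False = False
¬(p6 ∧ p2) = ¬False = True
(p3 → p1) → ¬(p6 ∧ p2) = True → True = True
¬((p3 → p1) → ¬(p6 ∧ p2)) = ¬True = False
p5 → p3 = False → True = True
p6 → p2 = True → False = False
(p6 → p2) ∧ p2 = False ∧ False = False
(p5 → p3) → ((p6 → p2) ∧ p2) = True → False = False
p2 ∨ p1 = False ∨ True = True
¬(p2 ∨ p1) = ¬True = False
p5 ∨ p3 = False ∨ True = True
¬(p5 ∨ p3) = ¬True = False
p6 ∧ ¬(p5 ∨ p3) = True ∧ False = False
¬(p2 ∨ p1) → (p6 ∧ ¬(p5 ∨ p3)) = False → False = True
p1 → p3 = True → True = True
(¬(p2 ∨ p1) → (p6 ∧ ¬(p5 ∨ p3))) ∨ (p1 → p3) = True ∨ True = True
((p5 → p3) → ((p6 → p2) ∧ p2)) ∨ ((¬(p2 ∨ p1) → (p6 ∧ ¬(p5 ∨ p3))) ∨ (p1 → p3)) = False ∨ True = True
¬((p3 → p1) → ¬(p6 ∧ p2)) → (((p5 → p3) → ((p6 → p2) ∧ p2)) ∨ ((¬(p2 ∨ p1) → (p6 ∧ ¬(p5 ∨ p3))) ∨ (p1 → p3))) = False → True = True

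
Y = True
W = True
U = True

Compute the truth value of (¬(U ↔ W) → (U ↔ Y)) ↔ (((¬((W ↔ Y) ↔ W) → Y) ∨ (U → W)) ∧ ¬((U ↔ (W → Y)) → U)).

False

U ↔ W = True ↔ True = True
¬(U ↔ W) = ¬True = False
U ↔ Y = True ↔ True = True
¬(U ↔ W) → (U ↔ Y) = False → True = True
W ↔ Y = True ↔ True = True
(W ↔ Y) ↔ W = True ↔ True = True
¬((W ↔ Y) ↔ W) = ¬True = False
¬((W ↔ Y) ↔ W) → Y = False → True = True
U → W = True → True = True
(¬((W ↔ Y) ↔ W) → Y) ∨ (U → W) = True ∨ True = True
W → Y = True → True = True
U ↔ (W → Y) = True ↔ True = True
(U ↔ (W → Y)) → U = True → True = True
¬((U ↔ (W → Y)) → U) = ¬True = False
((¬((W ↔ Y) ↔ W) → Y) ∨ (U → W)) ∧ ¬((U ↔ (W → Y)) → U) = True ∧ False = False
(¬(U ↔ W) → (U ↔ Y)) ↔ (((¬((W ↔ Y) ↔ W) → Y) ∨ (U → W)) ∧ ¬((U ↔ (W → Y)) → U)) = True ↔ False = False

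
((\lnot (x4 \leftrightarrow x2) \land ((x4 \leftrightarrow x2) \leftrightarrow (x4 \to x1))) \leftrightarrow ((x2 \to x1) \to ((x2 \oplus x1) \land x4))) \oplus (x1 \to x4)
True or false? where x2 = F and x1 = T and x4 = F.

x4 \leftrightarrow x2 = F \leftrightarrow F = T
\lnot (x4 \leftrightarrow x2) = \lnot T = F
x4 \leftrightarrow x2 = F \leftrightarrow F = T
x4 \to x1 = F \to T = T
(x4 \leftrightarrow x2) \leftrightarrow (x4 \to x1) = T \leftrightarrow T = T
\lnot (x4 \leftrightarrow x2) \land ((x4 \leftrightarrow x2) \leftrightarrow (x4 \to x1)) = F \land T = F
x2 \to x1 = F \to T = T
x2 \oplus x1 = F \oplus T = T
(x2 \oplus x1) \land x4 = T \land F = F
(x2 \to x1) \to ((x2 \oplus x1) \land x4) = T \to F = F
(\lnot (x4 \leftrightarrow x2) \land ((x4 \leftrightarrow x2) \leftrightarrow (x4 \to x1))) \leftrightarrow ((x2 \to x1) \to ((x2 \oplus x1) \land x4)) = F \leftrightarrow F = T
x1 \to x4 = T \to F = F
((\lnot (x4 \leftrightarrow x2) \land ((x4 \leftrightarrow x2) \leftrightarrow (x4 \to x1))) \leftrightarrow ((x2 \to x1) \to ((x2 \oplus x1) \land x4))) \oplus (x1 \to x4) = T \oplus F = T

T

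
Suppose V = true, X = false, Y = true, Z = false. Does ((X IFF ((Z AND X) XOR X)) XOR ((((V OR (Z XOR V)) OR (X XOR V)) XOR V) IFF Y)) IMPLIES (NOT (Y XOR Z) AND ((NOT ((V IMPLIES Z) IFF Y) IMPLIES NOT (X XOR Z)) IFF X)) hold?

false

Z AND X = false AND false = false
(Z AND X) XOR X = false XOR false = false
X IFF ((Z AND X) XOR X) = false IFF false = true
Z XOR V = false XOR true = true
V OR (Z XOR V) = true OR true = true
X XOR V = false XOR true = true
(V OR (Z XOR V)) OR (X XOR V) = true OR true = true
((V OR (Z XOR V)) OR (X XOR V)) XOR V = true XOR true = false
(((V OR (Z XOR V)) OR (X XOR V)) XOR V) IFF Y = false IFF true = false
(X IFF ((Z AND X) XOR X)) XOR ((((V OR (Z XOR V)) OR (X XOR V)) XOR V) IFF Y) = true XOR false = true
Y XOR Z = true XOR false = true
NOT (Y XOR Z) = NOT true = false
V IMPLIES Z = true IMPLIES false = false
(V IMPLIES Z) IFF Y = false IFF true = false
NOT ((V IMPLIES Z) IFF Y) = NOT false = true
X XOR Z = false XOR false = false
NOT (X XOR Z) = NOT false = true
NOT ((V IMPLIES Z) IFF Y) IMPLIES NOT (X XOR Z) = true IMPLIES true = true
(NOT ((V IMPLIES Z) IFF Y) IMPLIES NOT (X XOR Z)) IFF X = true IFF false = false
NOT (Y XOR Z) AND ((NOT ((V IMPLIES Z) IFF Y) IMPLIES NOT (X XOR Z)) IFF X) = false AND false = false
((X IFF ((Z AND X) XOR X)) XOR ((((V OR (Z XOR V)) OR (X XOR V)) XOR V) IFF Y)) IMPLIES (NOT (Y XOR Z) AND ((NOT ((V IMPLIES Z) IFF Y) IMPLIES NOT (X XOR Z)) IFF X)) = true IMPLIES false = false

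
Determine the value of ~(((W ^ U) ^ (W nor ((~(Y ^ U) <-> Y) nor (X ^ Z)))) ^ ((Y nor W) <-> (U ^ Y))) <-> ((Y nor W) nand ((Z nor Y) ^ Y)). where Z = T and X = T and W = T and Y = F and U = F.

W ^ U = T ^ F = T
Y ^ U = F ^ F = F
~(Y ^ U) = ~F = T
~(Y ^ U) <-> Y = T <-> F = F
X ^ Z = T ^ T = F
(~(Y ^ U) <-> Y) nor (X ^ Z) = F nor F = T
W nor ((~(Y ^ U) <-> Y) nor (X ^ Z)) = T nor T = F
(W ^ U) ^ (W nor ((~(Y ^ U) <-> Y) nor (X ^ Z))) = T ^ F = T
Y nor W = F nor T = F
U ^ Y = F ^ F = F
(Y nor W) <-> (U ^ Y) = F <-> F = T
((W ^ U) ^ (W nor ((~(Y ^ U) <-> Y) nor (X ^ Z)))) ^ ((Y nor W) <-> (U ^ Y)) = T ^ T = F
~(((W ^ U) ^ (W nor ((~(Y ^ U) <-> Y) nor (X ^ Z)))) ^ ((Y nor W) <-> (U ^ Y))) = ~F = T
Y nor W = F nor T = F
Z nor Y = T nor F = F
(Z nor Y) ^ Y = F ^ F = F
(Y nor W) nand ((Z nor Y) ^ Y) = F nand F = T
~(((W ^ U) ^ (W nor ((~(Y ^ U) <-> Y) nor (X ^ Z)))) ^ ((Y nor W) <-> (U ^ Y))) <-> ((Y nor W) nand ((Z nor Y) ^ Y)) = T <-> T = T

T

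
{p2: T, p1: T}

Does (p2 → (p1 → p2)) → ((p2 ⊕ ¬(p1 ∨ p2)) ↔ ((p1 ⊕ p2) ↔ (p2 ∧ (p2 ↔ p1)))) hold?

Substituting p2=T, p1=T:
p1 → p2 = T → T = T
p2 → (p1 → p2) = T → T = T
p1 ∨ p2 = T ∨ T = T
¬(p1 ∨ p2) = ¬T = F
p2 ⊕ ¬(p1 ∨ p2) = T ⊕ F = T
p1 ⊕ p2 = T ⊕ T = F
p2 ↔ p1 = T ↔ T = T
p2 ∧ (p2 ↔ p1) = T ∧ T = T
(p1 ⊕ p2) ↔ (p2 ∧ (p2 ↔ p1)) = F ↔ T = F
(p2 ⊕ ¬(p1 ∨ p2)) ↔ ((p1 ⊕ p2) ↔ (p2 ∧ (p2 ↔ p1))) = T ↔ F = F
(p2 → (p1 → p2)) → ((p2 ⊕ ¬(p1 ∨ p2)) ↔ ((p1 ⊕ p2) ↔ (p2 ∧ (p2 ↔ p1)))) = T → F = F

F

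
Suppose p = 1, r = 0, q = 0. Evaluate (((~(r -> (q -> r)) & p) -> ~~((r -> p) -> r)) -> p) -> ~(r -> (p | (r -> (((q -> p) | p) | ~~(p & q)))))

q -> r = 0 -> 0 = 1
r -> (q -> r) = 0 -> 1 = 1
~(r -> (q -> r)) = ~1 = 0
~(r -> (q -> r)) & p = 0 & 1 = 0
r -> p = 0 -> 1 = 1
(r -> p) -> r = 1 -> 0 = 0
~((r -> p) -> r) = ~0 = 1
~~((r -> p) -> r) = ~1 = 0
(~(r -> (q -> r)) & p) -> ~~((r -> p) -> r) = 0 -> 0 = 1
((~(r -> (q -> r)) & p) -> ~~((r -> p) -> r)) -> p = 1 -> 1 = 1
q -> p = 0 -> 1 = 1
(q -> p) | p = 1 | 1 = 1
p & q = 1 & 0 = 0
~(p & q) = ~0 = 1
~~(p & q) = ~1 = 0
((q -> p) | p) | ~~(p & q) = 1 | 0 = 1
r -> (((q -> p) | p) | ~~(p & q)) = 0 -> 1 = 1
p | (r -> (((q -> p) | p) | ~~(p & q))) = 1 | 1 = 1
r -> (p | (r -> (((q -> p) | p) | ~~(p & q)))) = 0 -> 1 = 1
~(r -> (p | (r -> (((q -> p) | p) | ~~(p & q))))) = ~1 = 0
(((~(r -> (q -> r)) & p) -> ~~((r -> p) -> r)) -> p) -> ~(r -> (p | (r -> (((q -> p) | p) | ~~(p & q))))) = 1 -> 0 = 0

0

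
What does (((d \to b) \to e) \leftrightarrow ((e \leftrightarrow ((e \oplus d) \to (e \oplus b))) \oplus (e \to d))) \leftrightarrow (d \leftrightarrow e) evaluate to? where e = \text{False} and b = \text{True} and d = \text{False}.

\text{False}

Substituting e=\text{False}, b=\text{True}, d=\text{False}:
d \to b = \text{False} \to \text{True} = \text{True}
(d \to b) \to e = \text{True} \to \text{False} = \text{False}
e \oplus d = \text{False} \oplus \text{False} = \text{False}
e \oplus b = \text{False} \oplus \text{True} = \text{True}
(e \oplus d) \to (e \oplus b) = \text{False} \to \text{True} = \text{True}
e \leftrightarrow ((e \oplus d) \to (e \oplus b)) = \text{False} \leftrightarrow \text{True} = \text{False}
e \to d = \text{False} \to \text{False} = \text{True}
(e \leftrightarrow ((e \oplus d) \to (e \oplus b))) \oplus (e \to d) = \text{False} \oplus \text{True} = \text{True}
((d \to b) \to e) \leftrightarrow ((e \leftrightarrow ((e \oplus d) \to (e \oplus b))) \oplus (e \to d)) = \text{False} \leftrightarrow \text{True} = \text{False}
d \leftrightarrow e = \text{False} \leftrightarrow \text{False} = \text{True}
(((d \to b) \to e) \leftrightarrow ((e \leftrightarrow ((e \oplus d) \to (e \oplus b))) \oplus (e \to d))) \leftrightarrow (d \leftrightarrow e) = \text{False} \leftrightarrow \text{True} = \text{False}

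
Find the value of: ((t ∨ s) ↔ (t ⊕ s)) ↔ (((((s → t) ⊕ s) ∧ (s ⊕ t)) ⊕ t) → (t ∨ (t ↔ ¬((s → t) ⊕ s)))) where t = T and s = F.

T

Substituting t=T, s=F:
t ∨ s = T ∨ F = T
t ⊕ s = T ⊕ F = T
(t ∨ s) ↔ (t ⊕ s) = T ↔ T = T
s → t = F → T = T
(s → t) ⊕ s = T ⊕ F = T
s ⊕ t = F ⊕ T = T
((s → t) ⊕ s) ∧ (s ⊕ t) = T ∧ T = T
(((s → t) ⊕ s) ∧ (s ⊕ t)) ⊕ t = T ⊕ T = F
s → t = F → T = T
(s → t) ⊕ s = T ⊕ F = T
¬((s → t) ⊕ s) = ¬T = F
t ↔ ¬((s → t) ⊕ s) = T ↔ F = F
t ∨ (t ↔ ¬((s → t) ⊕ s)) = T ∨ F = T
((((s → t) ⊕ s) ∧ (s ⊕ t)) ⊕ t) → (t ∨ (t ↔ ¬((s → t) ⊕ s))) = F → T = T
((t ∨ s) ↔ (t ⊕ s)) ↔ (((((s → t) ⊕ s) ∧ (s ⊕ t)) ⊕ t) → (t ∨ (t ↔ ¬((s → t) ⊕ s)))) = T ↔ T = T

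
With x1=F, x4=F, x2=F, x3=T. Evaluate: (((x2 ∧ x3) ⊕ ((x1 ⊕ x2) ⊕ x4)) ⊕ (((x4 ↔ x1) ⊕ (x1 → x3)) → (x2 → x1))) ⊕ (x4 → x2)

x2 ∧ x3 = F ∧ T = F
x1 ⊕ x2 = F ⊕ F = F
(x1 ⊕ x2) ⊕ x4 = F ⊕ F = F
(x2 ∧ x3) ⊕ ((x1 ⊕ x2) ⊕ x4) = F ⊕ F = F
x4 ↔ x1 = F ↔ F = T
x1 → x3 = F → T = T
(x4 ↔ x1) ⊕ (x1 → x3) = T ⊕ T = F
x2 → x1 = F → F = T
((x4 ↔ x1) ⊕ (x1 → x3)) → (x2 → x1) = F → T = T
((x2 ∧ x3) ⊕ ((x1 ⊕ x2) ⊕ x4)) ⊕ (((x4 ↔ x1) ⊕ (x1 → x3)) → (x2 → x1)) = F ⊕ T = T
x4 → x2 = F → F = T
(((x2 ∧ x3) ⊕ ((x1 ⊕ x2) ⊕ x4)) ⊕ (((x4 ↔ x1) ⊕ (x1 → x3)) → (x2 → x1))) ⊕ (x4 → x2) = T ⊕ T = F

F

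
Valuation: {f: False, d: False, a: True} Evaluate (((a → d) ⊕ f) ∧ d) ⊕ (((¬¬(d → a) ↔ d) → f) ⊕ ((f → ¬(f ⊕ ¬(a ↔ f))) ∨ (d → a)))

False

a → d = True → False = False
(a → d) ⊕ f = False ⊕ False = False
((a → d) ⊕ f) ∧ d = False ∧ False = False
d → a = False → True = True
¬(d → a) = ¬True = False
¬¬(d → a) = ¬False = True
¬¬(d → a) ↔ d = True ↔ False = False
(¬¬(d → a) ↔ d) → f = False → False = True
a ↔ f = True ↔ False = False
¬(a ↔ f) = ¬False = True
f ⊕ ¬(a ↔ f) = False ⊕ True = True
¬(f ⊕ ¬(a ↔ f)) = ¬True = False
f → ¬(f ⊕ ¬(a ↔ f)) = False → False = True
d → a = False → True = True
(f → ¬(f ⊕ ¬(a ↔ f))) ∨ (d → a) = True ∨ True = True
((¬¬(d → a) ↔ d) → f) ⊕ ((f → ¬(f ⊕ ¬(a ↔ f))) ∨ (d → a)) = True ⊕ True = False
(((a → d) ⊕ f) ∧ d) ⊕ (((¬¬(d → a) ↔ d) → f) ⊕ ((f → ¬(f ⊕ ¬(a ↔ f))) ∨ (d → a))) = False ⊕ False = False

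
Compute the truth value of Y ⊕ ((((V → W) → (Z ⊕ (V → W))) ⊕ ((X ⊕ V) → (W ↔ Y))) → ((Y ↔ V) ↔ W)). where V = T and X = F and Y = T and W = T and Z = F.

Substituting V=T, X=F, Y=T, W=T, Z=F:
V → W = T → T = T
V → W = T → T = T
Z ⊕ (V → W) = F ⊕ T = T
(V → W) → (Z ⊕ (V → W)) = T → T = T
X ⊕ V = F ⊕ T = T
W ↔ Y = T ↔ T = T
(X ⊕ V) → (W ↔ Y) = T → T = T
((V → W) → (Z ⊕ (V → W))) ⊕ ((X ⊕ V) → (W ↔ Y)) = T ⊕ T = F
Y ↔ V = T ↔ T = T
(Y ↔ V) ↔ W = T ↔ T = T
(((V → W) → (Z ⊕ (V → W))) ⊕ ((X ⊕ V) → (W ↔ Y))) → ((Y ↔ V) ↔ W) = F → T = T
Y ⊕ ((((V → W) → (Z ⊕ (V → W))) ⊕ ((X ⊕ V) → (W ↔ Y))) → ((Y ↔ V) ↔ W)) = T ⊕ T = F

F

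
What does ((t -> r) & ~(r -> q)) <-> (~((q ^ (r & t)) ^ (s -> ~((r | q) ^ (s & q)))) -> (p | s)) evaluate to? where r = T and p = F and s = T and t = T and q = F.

Substituting r=T, p=F, s=T, t=T, q=F:
t -> r = T -> T = T
r -> q = T -> F = F
~(r -> q) = ~F = T
(t -> r) & ~(r -> q) = T & T = T
r & t = T & T = T
q ^ (r & t) = F ^ T = T
r | q = T | F = T
s & q = T & F = F
(r | q) ^ (s & q) = T ^ F = T
~((r | q) ^ (s & q)) = ~T = F
s -> ~((r | q) ^ (s & q)) = T -> F = F
(q ^ (r & t)) ^ (s -> ~((r | q) ^ (s & q))) = T ^ F = T
~((q ^ (r & t)) ^ (s -> ~((r | q) ^ (s & q)))) = ~T = F
p | s = F | T = T
~((q ^ (r & t)) ^ (s -> ~((r | q) ^ (s & q)))) -> (p | s) = F -> T = T
((t -> r) & ~(r -> q)) <-> (~((q ^ (r & t)) ^ (s -> ~((r | q) ^ (s & q)))) -> (p | s)) = T <-> T = T

T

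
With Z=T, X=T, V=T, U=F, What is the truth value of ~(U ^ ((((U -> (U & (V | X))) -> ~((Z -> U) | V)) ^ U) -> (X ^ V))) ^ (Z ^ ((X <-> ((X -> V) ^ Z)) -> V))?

Substituting Z=T, X=T, V=T, U=F:
V | X = T | T = T
U & (V | X) = F & T = F
U -> (U & (V | X)) = F -> F = T
Z -> U = T -> F = F
(Z -> U) | V = F | T = T
~((Z -> U) | V) = ~T = F
(U -> (U & (V | X))) -> ~((Z -> U) | V) = T -> F = F
((U -> (U & (V | X))) -> ~((Z -> U) | V)) ^ U = F ^ F = F
X ^ V = T ^ T = F
(((U -> (U & (V | X))) -> ~((Z -> U) | V)) ^ U) -> (X ^ V) = F -> F = T
U ^ ((((U -> (U & (V | X))) -> ~((Z -> U) | V)) ^ U) -> (X ^ V)) = F ^ T = T
~(U ^ ((((U -> (U & (V | X))) -> ~((Z -> U) | V)) ^ U) -> (X ^ V))) = ~T = F
X -> V = T -> T = T
(X -> V) ^ Z = T ^ T = F
X <-> ((X -> V) ^ Z) = T <-> F = F
(X <-> ((X -> V) ^ Z)) -> V = F -> T = T
Z ^ ((X <-> ((X -> V) ^ Z)) -> V) = T ^ T = F
~(U ^ ((((U -> (U & (V | X))) -> ~((Z -> U) | V)) ^ U) -> (X ^ V))) ^ (Z ^ ((X <-> ((X -> V) ^ Z)) -> V)) = F ^ F = F

F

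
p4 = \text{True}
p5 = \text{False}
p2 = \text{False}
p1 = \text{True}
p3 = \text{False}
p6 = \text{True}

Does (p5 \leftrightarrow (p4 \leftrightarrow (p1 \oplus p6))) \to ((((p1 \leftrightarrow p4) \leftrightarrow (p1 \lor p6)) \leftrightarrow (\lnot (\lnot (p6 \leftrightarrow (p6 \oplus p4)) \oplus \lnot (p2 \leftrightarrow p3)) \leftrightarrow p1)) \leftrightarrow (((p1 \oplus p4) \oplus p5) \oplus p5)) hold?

p1 \oplus p6 = \text{True} \oplus \text{True} = \text{False}
p4 \leftrightarrow (p1 \oplus p6) = \text{True} \leftrightarrow \text{False} = \text{False}
p5 \leftrightarrow (p4 \leftrightarrow (p1 \oplus p6)) = \text{False} \leftrightarrow \text{False} = \text{True}
p1 \leftrightarrow p4 = \text{True} \leftrightarrow \text{True} = \text{True}
p1 \lor p6 = \text{True} \lor \text{True} = \text{True}
(p1 \leftrightarrow p4) \leftrightarrow (p1 \lor p6) = \text{True} \leftrightarrow \text{True} = \text{True}
p6 \oplus p4 = \text{True} \oplus \text{True} = \text{False}
p6 \leftrightarrow (p6 \oplus p4) = \text{True} \leftrightarrow \text{False} = \text{False}
\lnot (p6 \leftrightarrow (p6 \oplus p4)) = \lnot \text{False} = \text{True}
p2 \leftrightarrow p3 = \text{False} \leftrightarrow \text{False} = \text{True}
\lnot (p2 \leftrightarrow p3) = \lnot \text{True} = \text{False}
\lnot (p6 \leftrightarrow (p6 \oplus p4)) \oplus \lnot (p2 \leftrightarrow p3) = \text{True} \oplus \text{False} = \text{True}
\lnot (\lnot (p6 \leftrightarrow (p6 \oplus p4)) \oplus \lnot (p2 \leftrightarrow p3)) = \lnot \text{True} = \text{False}
\lnot (\lnot (p6 \leftrightarrow (p6 \oplus p4)) \oplus \lnot (p2 \leftrightarrow p3)) \leftrightarrow p1 = \text{False} \leftrightarrow \text{True} = \text{False}
((p1 \leftrightarrow p4) \leftrightarrow (p1 \lor p6)) \leftrightarrow (\lnot (\lnot (p6 \leftrightarrow (p6 \oplus p4)) \oplus \lnot (p2 \leftrightarrow p3)) \leftrightarrow p1) = \text{True} \leftrightarrow \text{False} = \text{False}
p1 \oplus p4 = \text{True} \oplus \text{True} = \text{False}
(p1 \oplus p4) \oplus p5 = \text{False} \oplus \text{False} = \text{False}
((p1 \oplus p4) \oplus p5) \oplus p5 = \text{False} \oplus \text{False} = \text{False}
(((p1 \leftrightarrow p4) \leftrightarrow (p1 \lor p6)) \leftrightarrow (\lnot (\lnot (p6 \leftrightarrow (p6 \oplus p4)) \oplus \lnot (p2 \leftrightarrow p3)) \leftrightarrow p1)) \leftrightarrow (((p1 \oplus p4) \oplus p5) \oplus p5) = \text{False} \leftrightarrow \text{False} = \text{True}
(p5 \leftrightarrow (p4 \leftrightarrow (p1 \oplus p6))) \to ((((p1 \leftrightarrow p4) \leftrightarrow (p1 \lor p6)) \leftrightarrow (\lnot (\lnot (p6 \leftrightarrow (p6 \oplus p4)) \oplus \lnot (p2 \leftrightarrow p3)) \leftrightarrow p1)) \leftrightarrow (((p1 \oplus p4) \oplus p5) \oplus p5)) = \text{True} \to \text{True} = \text{True}

\text{True}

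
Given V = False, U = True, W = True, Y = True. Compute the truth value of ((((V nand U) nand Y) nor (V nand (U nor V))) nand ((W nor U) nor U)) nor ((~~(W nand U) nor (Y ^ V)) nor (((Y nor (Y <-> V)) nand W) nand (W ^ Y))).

Substituting V=False, U=True, W=True, Y=True:
V nand U = False nand True = True
(V nand U) nand Y = True nand True = False
U nor V = True nor False = False
V nand (U nor V) = False nand False = True
((V nand U) nand Y) nor (V nand (U nor V)) = False nor True = False
W nor U = True nor True = False
(W nor U) nor U = False nor True = False
(((V nand U) nand Y) nor (V nand (U nor V))) nand ((W nor U) nor U) = False nand False = True
W nand U = True nand True = False
~(W nand U) = ~False = True
~~(W nand U) = ~True = False
Y ^ V = True ^ False = True
~~(W nand U) nor (Y ^ V) = False nor True = False
Y <-> V = True <-> False = False
Y nor (Y <-> V) = True nor False = False
(Y nor (Y <-> V)) nand W = False nand True = True
W ^ Y = True ^ True = False
((Y nor (Y <-> V)) nand W) nand (W ^ Y) = True nand False = True
(~~(W nand U) nor (Y ^ V)) nor (((Y nor (Y <-> V)) nand W) nand (W ^ Y)) = False nor True = False
((((V nand U) nand Y) nor (V nand (U nor V))) nand ((W nor U) nor U)) nor ((~~(W nand U) nor (Y ^ V)) nor (((Y nor (Y <-> V)) nand W) nand (W ^ Y))) = True nor False = False

False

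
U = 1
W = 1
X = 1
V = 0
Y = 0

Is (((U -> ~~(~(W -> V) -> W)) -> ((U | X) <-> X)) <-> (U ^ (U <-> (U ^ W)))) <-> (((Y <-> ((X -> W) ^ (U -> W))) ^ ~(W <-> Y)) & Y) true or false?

Substituting U=1, W=1, X=1, V=0, Y=0:
W -> V = 1 -> 0 = 0
~(W -> V) = ~0 = 1
~(W -> V) -> W = 1 -> 1 = 1
~(~(W -> V) -> W) = ~1 = 0
~~(~(W -> V) -> W) = ~0 = 1
U -> ~~(~(W -> V) -> W) = 1 -> 1 = 1
U | X = 1 | 1 = 1
(U | X) <-> X = 1 <-> 1 = 1
(U -> ~~(~(W -> V) -> W)) -> ((U | X) <-> X) = 1 -> 1 = 1
U ^ W = 1 ^ 1 = 0
U <-> (U ^ W) = 1 <-> 0 = 0
U ^ (U <-> (U ^ W)) = 1 ^ 0 = 1
((U -> ~~(~(W -> V) -> W)) -> ((U | X) <-> X)) <-> (U ^ (U <-> (U ^ W))) = 1 <-> 1 = 1
X -> W = 1 -> 1 = 1
U -> W = 1 -> 1 = 1
(X -> W) ^ (U -> W) = 1 ^ 1 = 0
Y <-> ((X -> W) ^ (U -> W)) = 0 <-> 0 = 1
W <-> Y = 1 <-> 0 = 0
~(W <-> Y) = ~0 = 1
(Y <-> ((X -> W) ^ (U -> W))) ^ ~(W <-> Y) = 1 ^ 1 = 0
((Y <-> ((X -> W) ^ (U -> W))) ^ ~(W <-> Y)) & Y = 0 & 0 = 0
(((U -> ~~(~(W -> V) -> W)) -> ((U | X) <-> X)) <-> (U ^ (U <-> (U ^ W)))) <-> (((Y <-> ((X -> W) ^ (U -> W))) ^ ~(W <-> Y)) & Y) = 1 <-> 0 = 0

0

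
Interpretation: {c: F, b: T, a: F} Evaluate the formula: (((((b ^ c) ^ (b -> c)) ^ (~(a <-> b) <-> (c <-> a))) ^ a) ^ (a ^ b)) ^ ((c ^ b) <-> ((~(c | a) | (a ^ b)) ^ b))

T

b ^ c = T ^ F = T
b -> c = T -> F = F
(b ^ c) ^ (b -> c) = T ^ F = T
a <-> b = F <-> T = F
~(a <-> b) = ~F = T
c <-> a = F <-> F = T
~(a <-> b) <-> (c <-> a) = T <-> T = T
((b ^ c) ^ (b -> c)) ^ (~(a <-> b) <-> (c <-> a)) = T ^ T = F
(((b ^ c) ^ (b -> c)) ^ (~(a <-> b) <-> (c <-> a))) ^ a = F ^ F = F
a ^ b = F ^ T = T
((((b ^ c) ^ (b -> c)) ^ (~(a <-> b) <-> (c <-> a))) ^ a) ^ (a ^ b) = F ^ T = T
c ^ b = F ^ T = T
c | a = F | F = F
~(c | a) = ~F = T
a ^ b = F ^ T = T
~(c | a) | (a ^ b) = T | T = T
(~(c | a) | (a ^ b)) ^ b = T ^ T = F
(c ^ b) <-> ((~(c | a) | (a ^ b)) ^ b) = T <-> F = F
(((((b ^ c) ^ (b -> c)) ^ (~(a <-> b) <-> (c <-> a))) ^ a) ^ (a ^ b)) ^ ((c ^ b) <-> ((~(c | a) | (a ^ b)) ^ b)) = T ^ F = T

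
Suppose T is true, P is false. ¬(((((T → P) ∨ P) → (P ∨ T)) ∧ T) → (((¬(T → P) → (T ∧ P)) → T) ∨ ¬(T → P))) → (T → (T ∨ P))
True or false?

T → P = True → False = False
(T → P) ∨ P = False ∨ False = False
P ∨ T = False ∨ True = True
((T → P) ∨ P) → (P ∨ T) = False → True = True
(((T → P) ∨ P) → (P ∨ T)) ∧ T = True ∧ True = True
T → P = True → False = False
¬(T → P) = ¬False = True
T ∧ P = True ∧ False = False
¬(T → P) → (T ∧ P) = True → False = False
(¬(T → P) → (T ∧ P)) → T = False → True = True
T → P = True → False = False
¬(T → P) = ¬False = True
((¬(T → P) → (T ∧ P)) → T) ∨ ¬(T → P) = True ∨ True = True
((((T → P) ∨ P) → (P ∨ T)) ∧ T) → (((¬(T → P) → (T ∧ P)) → T) ∨ ¬(T → P)) = True → True = True
¬(((((T → P) ∨ P) → (P ∨ T)) ∧ T) → (((¬(T → P) → (T ∧ P)) → T) ∨ ¬(T → P))) = ¬True = False
T ∨ P = True ∨ False = True
T → (T ∨ P) = True → True = True
¬(((((T → P) ∨ P) → (P ∨ T)) ∧ T) → (((¬(T → P) → (T ∧ P)) → T) ∨ ¬(T → P))) → (T → (T ∨ P)) = False → True = True

True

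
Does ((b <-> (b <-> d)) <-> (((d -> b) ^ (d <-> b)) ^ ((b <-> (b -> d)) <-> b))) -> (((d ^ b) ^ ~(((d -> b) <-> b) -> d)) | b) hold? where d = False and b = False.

b <-> d = False <-> False = True
b <-> (b <-> d) = False <-> True = False
d -> b = False -> False = True
d <-> b = False <-> False = True
(d -> b) ^ (d <-> b) = True ^ True = False
b -> d = False -> False = True
b <-> (b -> d) = False <-> True = False
(b <-> (b -> d)) <-> b = False <-> False = True
((d -> b) ^ (d <-> b)) ^ ((b <-> (b -> d)) <-> b) = False ^ True = True
(b <-> (b <-> d)) <-> (((d -> b) ^ (d <-> b)) ^ ((b <-> (b -> d)) <-> b)) = False <-> True = False
d ^ b = False ^ False = False
d -> b = False -> False = True
(d -> b) <-> b = True <-> False = False
((d -> b) <-> b) -> d = False -> False = True
~(((d -> b) <-> b) -> d) = ~True = False
(d ^ b) ^ ~(((d -> b) <-> b) -> d) = False ^ False = False
((d ^ b) ^ ~(((d -> b) <-> b) -> d)) | b = False | False = False
((b <-> (b <-> d)) <-> (((d -> b) ^ (d <-> b)) ^ ((b <-> (b -> d)) <-> b))) -> (((d ^ b) ^ ~(((d -> b) <-> b) -> d)) | b) = False -> False = True

True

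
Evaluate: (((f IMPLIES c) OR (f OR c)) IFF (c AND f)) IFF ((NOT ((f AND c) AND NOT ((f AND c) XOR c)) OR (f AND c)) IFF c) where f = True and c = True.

True

f IMPLIES c = True IMPLIES True = True
f OR c = True OR True = True
(f IMPLIES c) OR (f OR c) = True OR True = True
c AND f = True AND True = True
((f IMPLIES c) OR (f OR c)) IFF (c AND f) = True IFF True = True
f AND c = True AND True = True
f AND c = True AND True = True
(f AND c) XOR c = True XOR True = False
NOT ((f AND c) XOR c) = NOT False = True
(f AND c) AND NOT ((f AND c) XOR c) = True AND True = True
NOT ((f AND c) AND NOT ((f AND c) XOR c)) = NOT True = False
f AND c = True AND True = True
NOT ((f AND c) AND NOT ((f AND c) XOR c)) OR (f AND c) = False OR True = True
(NOT ((f AND c) AND NOT ((f AND c) XOR c)) OR (f AND c)) IFF c = True IFF True = True
(((f IMPLIES c) OR (f OR c)) IFF (c AND f)) IFF ((NOT ((f AND c) AND NOT ((f AND c) XOR c)) OR (f AND c)) IFF c) = True IFF True = True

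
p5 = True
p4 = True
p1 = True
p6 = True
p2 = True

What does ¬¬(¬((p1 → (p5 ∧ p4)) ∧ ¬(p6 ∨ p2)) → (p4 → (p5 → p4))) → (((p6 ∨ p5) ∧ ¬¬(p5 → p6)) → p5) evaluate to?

p5 ∧ p4 = True ∧ True = True
p1 → (p5 ∧ p4) = True → True = True
p6 ∨ p2 = True ∨ True = True
¬(p6 ∨ p2) = ¬True = False
(p1 → (p5 ∧ p4)) ∧ ¬(p6 ∨ p2) = True ∧ False = False
¬((p1 → (p5 ∧ p4)) ∧ ¬(p6 ∨ p2)) = ¬False = True
p5 → p4 = True → True = True
p4 → (p5 → p4) = True → True = True
¬((p1 → (p5 ∧ p4)) ∧ ¬(p6 ∨ p2)) → (p4 → (p5 → p4)) = True → True = True
¬(¬((p1 → (p5 ∧ p4)) ∧ ¬(p6 ∨ p2)) → (p4 → (p5 → p4))) = ¬True = False
¬¬(¬((p1 → (p5 ∧ p4)) ∧ ¬(p6 ∨ p2)) → (p4 → (p5 → p4))) = ¬False = True
p6 ∨ p5 = True ∨ True = True
p5 → p6 = True → True = True
¬(p5 → p6) = ¬True = False
¬¬(p5 → p6) = ¬False = True
(p6 ∨ p5) ∧ ¬¬(p5 → p6) = True ∧ True = True
((p6 ∨ p5) ∧ ¬¬(p5 → p6)) → p5 = True → True = True
¬¬(¬((p1 → (p5 ∧ p4)) ∧ ¬(p6 ∨ p2)) → (p4 → (p5 → p4))) → (((p6 ∨ p5) ∧ ¬¬(p5 → p6)) → p5) = True → True = True

True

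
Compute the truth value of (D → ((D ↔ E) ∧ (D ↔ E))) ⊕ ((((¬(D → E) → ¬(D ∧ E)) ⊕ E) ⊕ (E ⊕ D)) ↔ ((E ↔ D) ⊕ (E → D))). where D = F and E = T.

D ↔ E = F ↔ T = F
D ↔ E = F ↔ T = F
(D ↔ E) ∧ (D ↔ E) = F ∧ F = F
D → ((D ↔ E) ∧ (D ↔ E)) = F → F = T
D → E = F → T = T
¬(D → E) = ¬T = F
D ∧ E = F ∧ T = F
¬(D ∧ E) = ¬F = T
¬(D → E) → ¬(D ∧ E) = F → T = T
(¬(D → E) → ¬(D ∧ E)) ⊕ E = T ⊕ T = F
E ⊕ D = T ⊕ F = T
((¬(D → E) → ¬(D ∧ E)) ⊕ E) ⊕ (E ⊕ D) = F ⊕ T = T
E ↔ D = T ↔ F = F
E → D = T → F = F
(E ↔ D) ⊕ (E → D) = F ⊕ F = F
(((¬(D → E) → ¬(D ∧ E)) ⊕ E) ⊕ (E ⊕ D)) ↔ ((E ↔ D) ⊕ (E → D)) = T ↔ F = F
(D → ((D ↔ E) ∧ (D ↔ E))) ⊕ ((((¬(D → E) → ¬(D ∧ E)) ⊕ E) ⊕ (E ⊕ D)) ↔ ((E ↔ D) ⊕ (E → D))) = T ⊕ F = T

T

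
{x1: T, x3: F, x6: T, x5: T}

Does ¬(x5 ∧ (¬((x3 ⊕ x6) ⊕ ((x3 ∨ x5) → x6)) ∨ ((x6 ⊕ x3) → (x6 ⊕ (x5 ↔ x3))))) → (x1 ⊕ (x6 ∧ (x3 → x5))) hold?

Substituting x1=T, x3=F, x6=T, x5=T:
x3 ⊕ x6 = F ⊕ T = T
x3 ∨ x5 = F ∨ T = T
(x3 ∨ x5) → x6 = T → T = T
(x3 ⊕ x6) ⊕ ((x3 ∨ x5) → x6) = T ⊕ T = F
¬((x3 ⊕ x6) ⊕ ((x3 ∨ x5) → x6)) = ¬F = T
x6 ⊕ x3 = T ⊕ F = T
x5 ↔ x3 = T ↔ F = F
x6 ⊕ (x5 ↔ x3) = T ⊕ F = T
(x6 ⊕ x3) → (x6 ⊕ (x5 ↔ x3)) = T → T = T
¬((x3 ⊕ x6) ⊕ ((x3 ∨ x5) → x6)) ∨ ((x6 ⊕ x3) → (x6 ⊕ (x5 ↔ x3))) = T ∨ T = T
x5 ∧ (¬((x3 ⊕ x6) ⊕ ((x3 ∨ x5) → x6)) ∨ ((x6 ⊕ x3) → (x6 ⊕ (x5 ↔ x3)))) = T ∧ T = T
¬(x5 ∧ (¬((x3 ⊕ x6) ⊕ ((x3 ∨ x5) → x6)) ∨ ((x6 ⊕ x3) → (x6 ⊕ (x5 ↔ x3))))) = ¬T = F
x3 → x5 = F → T = T
x6 ∧ (x3 → x5) = T ∧ T = T
x1 ⊕ (x6 ∧ (x3 → x5)) = T ⊕ T = F
¬(x5 ∧ (¬((x3 ⊕ x6) ⊕ ((x3 ∨ x5) → x6)) ∨ ((x6 ⊕ x3) → (x6 ⊕ (x5 ↔ x3))))) → (x1 ⊕ (x6 ∧ (x3 → x5))) = F → F = T

T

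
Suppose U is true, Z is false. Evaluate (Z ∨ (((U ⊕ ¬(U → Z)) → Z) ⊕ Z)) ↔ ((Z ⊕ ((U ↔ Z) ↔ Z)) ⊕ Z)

Substituting U=True, Z=False:
U → Z = True → False = False
¬(U → Z) = ¬False = True
U ⊕ ¬(U → Z) = True ⊕ True = False
(U ⊕ ¬(U → Z)) → Z = False → False = True
((U ⊕ ¬(U → Z)) → Z) ⊕ Z = True ⊕ False = True
Z ∨ (((U ⊕ ¬(U → Z)) → Z) ⊕ Z) = False ∨ True = True
U ↔ Z = True ↔ False = False
(U ↔ Z) ↔ Z = False ↔ False = True
Z ⊕ ((U ↔ Z) ↔ Z) = False ⊕ True = True
(Z ⊕ ((U ↔ Z) ↔ Z)) ⊕ Z = True ⊕ False = True
(Z ∨ (((U ⊕ ¬(U → Z)) → Z) ⊕ Z)) ↔ ((Z ⊕ ((U ↔ Z) ↔ Z)) ⊕ Z) = True ↔ True = True

True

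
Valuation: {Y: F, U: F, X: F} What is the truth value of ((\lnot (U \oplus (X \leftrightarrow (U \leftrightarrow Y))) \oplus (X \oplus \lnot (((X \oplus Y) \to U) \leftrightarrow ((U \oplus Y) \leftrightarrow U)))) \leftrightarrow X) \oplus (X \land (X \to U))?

U \leftrightarrow Y = F \leftrightarrow F = T
X \leftrightarrow (U \leftrightarrow Y) = F \leftrightarrow T = F
U \oplus (X \leftrightarrow (U \leftrightarrow Y)) = F \oplus F = F
\lnot (U \oplus (X \leftrightarrow (U \leftrightarrow Y))) = \lnot F = T
X \oplus Y = F \oplus F = F
(X \oplus Y) \to U = F \to F = T
U \oplus Y = F \oplus F = F
(U \oplus Y) \leftrightarrow U = F \leftrightarrow F = T
((X \oplus Y) \to U) \leftrightarrow ((U \oplus Y) \leftrightarrow U) = T \leftrightarrow T = T
\lnot (((X \oplus Y) \to U) \leftrightarrow ((U \oplus Y) \leftrightarrow U)) = \lnot T = F
X \oplus \lnot (((X \oplus Y) \to U) \leftrightarrow ((U \oplus Y) \leftrightarrow U)) = F \oplus F = F
\lnot (U \oplus (X \leftrightarrow (U \leftrightarrow Y))) \oplus (X \oplus \lnot (((X \oplus Y) \to U) \leftrightarrow ((U \oplus Y) \leftrightarrow U))) = T \oplus F = T
(\lnot (U \oplus (X \leftrightarrow (U \leftrightarrow Y))) \oplus (X \oplus \lnot (((X \oplus Y) \to U) \leftrightarrow ((U \oplus Y) \leftrightarrow U)))) \leftrightarrow X = T \leftrightarrow F = F
X \to U = F \to F = T
X \land (X \to U) = F \land T = F
((\lnot (U \oplus (X \leftrightarrow (U \leftrightarrow Y))) \oplus (X \oplus \lnot (((X \oplus Y) \to U) \leftrightarrow ((U \oplus Y) \leftrightarrow U)))) \leftrightarrow X) \oplus (X \land (X \to U)) = F \oplus F = F

F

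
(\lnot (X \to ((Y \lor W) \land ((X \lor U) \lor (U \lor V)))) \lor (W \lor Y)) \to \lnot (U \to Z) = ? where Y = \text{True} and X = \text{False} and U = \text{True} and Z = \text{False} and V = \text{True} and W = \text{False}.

\text{True}

Y \lor W = \text{True} \lor \text{False} = \text{True}
X \lor U = \text{False} \lor \text{True} = \text{True}
U \lor V = \text{True} \lor \text{True} = \text{True}
(X \lor U) \lor (U \lor V) = \text{True} \lor \text{True} = \text{True}
(Y \lor W) \land ((X \lor U) \lor (U \lor V)) = \text{True} \land \text{True} = \text{True}
X \to ((Y \lor W) \land ((X \lor U) \lor (U \lor V))) = \text{False} \to \text{True} = \text{True}
\lnot (X \to ((Y \lor W) \land ((X \lor U) \lor (U \lor V)))) = \lnot \text{True} = \text{False}
W \lor Y = \text{False} \lor \text{True} = \text{True}
\lnot (X \to ((Y \lor W) \land ((X \lor U) \lor (U \lor V)))) \lor (W \lor Y) = \text{False} \lor \text{True} = \text{True}
U \to Z = \text{True} \to \text{False} = \text{False}
\lnot (U \to Z) = \lnot \text{False} = \text{True}
(\lnot (X \to ((Y \lor W) \land ((X \lor U) \lor (U \lor V)))) \lor (W \lor Y)) \to \lnot (U \to Z) = \text{True} \to \text{True} = \text{True}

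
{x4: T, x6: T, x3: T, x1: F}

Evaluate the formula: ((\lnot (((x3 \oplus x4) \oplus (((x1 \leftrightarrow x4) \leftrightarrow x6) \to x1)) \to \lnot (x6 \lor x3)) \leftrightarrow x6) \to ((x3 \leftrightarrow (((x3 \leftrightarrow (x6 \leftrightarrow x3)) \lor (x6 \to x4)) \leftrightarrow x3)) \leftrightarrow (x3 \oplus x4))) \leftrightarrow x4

F

x3 \oplus x4 = T \oplus T = F
x1 \leftrightarrow x4 = F \leftrightarrow T = F
(x1 \leftrightarrow x4) \leftrightarrow x6 = F \leftrightarrow T = F
((x1 \leftrightarrow x4) \leftrightarrow x6) \to x1 = F \to F = T
(x3 \oplus x4) \oplus (((x1 \leftrightarrow x4) \leftrightarrow x6) \to x1) = F \oplus T = T
x6 \lor x3 = T \lor T = T
\lnot (x6 \lor x3) = \lnot T = F
((x3 \oplus x4) \oplus (((x1 \leftrightarrow x4) \leftrightarrow x6) \to x1)) \to \lnot (x6 \lor x3) = T \to F = F
\lnot (((x3 \oplus x4) \oplus (((x1 \leftrightarrow x4) \leftrightarrow x6) \to x1)) \to \lnot (x6 \lor x3)) = \lnot F = T
\lnot (((x3 \oplus x4) \oplus (((x1 \leftrightarrow x4) \leftrightarrow x6) \to x1)) \to \lnot (x6 \lor x3)) \leftrightarrow x6 = T \leftrightarrow T = T
x6 \leftrightarrow x3 = T \leftrightarrow T = T
x3 \leftrightarrow (x6 \leftrightarrow x3) = T \leftrightarrow T = T
x6 \to x4 = T \to T = T
(x3 \leftrightarrow (x6 \leftrightarrow x3)) \lor (x6 \to x4) = T \lor T = T
((x3 \leftrightarrow (x6 \leftrightarrow x3)) \lor (x6 \to x4)) \leftrightarrow x3 = T \leftrightarrow T = T
x3 \leftrightarrow (((x3 \leftrightarrow (x6 \leftrightarrow x3)) \lor (x6 \to x4)) \leftrightarrow x3) = T \leftrightarrow T = T
x3 \oplus x4 = T \oplus T = F
(x3 \leftrightarrow (((x3 \leftrightarrow (x6 \leftrightarrow x3)) \lor (x6 \to x4)) \leftrightarrow x3)) \leftrightarrow (x3 \oplus x4) = T \leftrightarrow F = F
(\lnot (((x3 \oplus x4) \oplus (((x1 \leftrightarrow x4) \leftrightarrow x6) \to x1)) \to \lnot (x6 \lor x3)) \leftrightarrow x6) \to ((x3 \leftrightarrow (((x3 \leftrightarrow (x6 \leftrightarrow x3)) \lor (x6 \to x4)) \leftrightarrow x3)) \leftrightarrow (x3 \oplus x4)) = T \to F = F
((\lnot (((x3 \oplus x4) \oplus (((x1 \leftrightarrow x4) \leftrightarrow x6) \to x1)) \to \lnot (x6 \lor x3)) \leftrightarrow x6) \to ((x3 \leftrightarrow (((x3 \leftrightarrow (x6 \leftrightarrow x3)) \lor (x6 \to x4)) \leftrightarrow x3)) \leftrightarrow (x3 \oplus x4))) \leftrightarrow x4 = F \leftrightarrow T = F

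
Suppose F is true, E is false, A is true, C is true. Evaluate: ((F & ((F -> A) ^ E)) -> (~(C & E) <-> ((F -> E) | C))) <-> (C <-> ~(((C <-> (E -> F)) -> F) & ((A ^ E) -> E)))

F -> A = 1 -> 1 = 1
(F -> A) ^ E = 1 ^ 0 = 1
F & ((F -> A) ^ E) = 1 & 1 = 1
C & E = 1 & 0 = 0
~(C & E) = ~0 = 1
F -> E = 1 -> 0 = 0
(F -> E) | C = 0 | 1 = 1
~(C & E) <-> ((F -> E) | C) = 1 <-> 1 = 1
(F & ((F -> A) ^ E)) -> (~(C & E) <-> ((F -> E) | C)) = 1 -> 1 = 1
E -> F = 0 -> 1 = 1
C <-> (E -> F) = 1 <-> 1 = 1
(C <-> (E -> F)) -> F = 1 -> 1 = 1
A ^ E = 1 ^ 0 = 1
(A ^ E) -> E = 1 -> 0 = 0
((C <-> (E -> F)) -> F) & ((A ^ E) -> E) = 1 & 0 = 0
~(((C <-> (E -> F)) -> F) & ((A ^ E) -> E)) = ~0 = 1
C <-> ~(((C <-> (E -> F)) -> F) & ((A ^ E) -> E)) = 1 <-> 1 = 1
((F & ((F -> A) ^ E)) -> (~(C & E) <-> ((F -> E) | C))) <-> (C <-> ~(((C <-> (E -> F)) -> F) & ((A ^ E) -> E))) = 1 <-> 1 = 1

1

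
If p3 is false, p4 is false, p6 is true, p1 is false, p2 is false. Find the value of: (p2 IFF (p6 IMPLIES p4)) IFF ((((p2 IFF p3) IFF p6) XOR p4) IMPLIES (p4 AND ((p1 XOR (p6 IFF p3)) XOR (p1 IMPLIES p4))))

Substituting p3=false, p4=false, p6=true, p1=false, p2=false:
p6 IMPLIES p4 = true IMPLIES false = false
p2 IFF (p6 IMPLIES p4) = false IFF false = true
p2 IFF p3 = false IFF false = true
(p2 IFF p3) IFF p6 = true IFF true = true
((p2 IFF p3) IFF p6) XOR p4 = true XOR false = true
p6 IFF p3 = true IFF false = false
p1 XOR (p6 IFF p3) = false XOR false = false
p1 IMPLIES p4 = false IMPLIES false = true
(p1 XOR (p6 IFF p3)) XOR (p1 IMPLIES p4) = false XOR true = true
p4 AND ((p1 XOR (p6 IFF p3)) XOR (p1 IMPLIES p4)) = false AND true = false
(((p2 IFF p3) IFF p6) XOR p4) IMPLIES (p4 AND ((p1 XOR (p6 IFF p3)) XOR (p1 IMPLIES p4))) = true IMPLIES false = false
(p2 IFF (p6 IMPLIES p4)) IFF ((((p2 IFF p3) IFF p6) XOR p4) IMPLIES (p4 AND ((p1 XOR (p6 IFF p3)) XOR (p1 IMPLIES p4)))) = true IFF false = false

false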